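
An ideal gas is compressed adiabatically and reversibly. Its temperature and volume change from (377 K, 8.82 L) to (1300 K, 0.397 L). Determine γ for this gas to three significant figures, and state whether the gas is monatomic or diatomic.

γ ≈ 1.40; diatomic

TV^(γ−1) = const ⇒ γ − 1 = ln(T₂/T₁) / ln(V₁/V₂).
γ = 1 + ln(1300/377) / ln(8.82/0.397) = 1.399.
γ ≈ 1.40 is close to 7/5, so the gas is diatomic.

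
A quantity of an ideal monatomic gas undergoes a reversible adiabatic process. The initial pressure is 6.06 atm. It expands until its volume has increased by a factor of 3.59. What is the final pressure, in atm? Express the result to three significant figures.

Since PV^γ is constant along a reversible adiabat, P₂ = P₁ (V₁/V₂)^γ.
For a monatomic ideal gas γ = 5/3.
P₂ = 6.06 × (1/3.59)^(5/3) = 0.72 atm.

P₂ ≈ 0.720 atm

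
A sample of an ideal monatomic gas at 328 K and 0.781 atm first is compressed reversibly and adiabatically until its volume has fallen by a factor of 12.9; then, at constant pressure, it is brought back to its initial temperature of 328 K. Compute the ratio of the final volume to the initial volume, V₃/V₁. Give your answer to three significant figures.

For a monatomic ideal gas γ = 5/3.
Adiabatic step: V₂/V₁ = 0.07752; T₂ = T₁·12.9^(2/3) = 1804 K.
Isobaric step: V₃/V₂ = T₃/T₂ = 328/1804.
V₃/V₁ = (V₂/V₁)(V₃/V₂) = 0.07752 × (328/1804) = 0.01409.

V₃/V₁ ≈ 0.0141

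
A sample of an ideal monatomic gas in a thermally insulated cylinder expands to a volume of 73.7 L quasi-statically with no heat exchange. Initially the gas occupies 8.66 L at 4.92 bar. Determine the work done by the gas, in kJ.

W ≈ 4.86 kJ

γ = 5/3 for a monatomic ideal gas.
P₂ = P₁(V₁/V₂)^γ = 4.92×(8.66/73.7)^(5/3) = 0.1387 bar.
For a reversible adiabat, W_by_gas = (P₁V₁ − P₂V₂)/(γ−1).
W_by = (492000×0.00866 − 13870×0.0737) / (2/3) = 4858 J.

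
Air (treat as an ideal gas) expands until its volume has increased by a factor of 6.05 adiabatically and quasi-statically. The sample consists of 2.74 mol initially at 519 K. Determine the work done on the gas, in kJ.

W ≈ -15.2 kJ

For a reversible adiabat TV^(γ−1) is constant, so T₂ = T₁ (V₁/V₂)^(γ−1).
γ = 7/5 for a diatomic ideal gas, so γ−1 = 2/5.
T₂ = 519 × (1/6.05)^(2/5) = 252.6 K.
Q = 0, so ΔU = W_on_gas = nCᵥΔT with Cᵥ = R/(γ−1) = 20.79 J/(mol·K).
ΔU = 2.74 × 20.79 × (252.6 − 519) = -15170 J.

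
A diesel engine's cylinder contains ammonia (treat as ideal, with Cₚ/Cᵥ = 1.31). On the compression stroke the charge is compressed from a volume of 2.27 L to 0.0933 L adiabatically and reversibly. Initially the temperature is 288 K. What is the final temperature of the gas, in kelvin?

T₂ ≈ 775 K

For a reversible adiabat TV^(γ−1) is constant, so T₂ = T₁ (V₁/V₂)^(γ−1).
T₂ = 288 × (2.27/0.0933)^(0.31) = 774.6 K.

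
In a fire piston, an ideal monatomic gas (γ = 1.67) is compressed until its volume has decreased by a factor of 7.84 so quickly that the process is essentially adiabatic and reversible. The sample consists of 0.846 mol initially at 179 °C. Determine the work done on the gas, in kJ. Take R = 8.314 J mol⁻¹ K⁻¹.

W ≈ 14.1 kJ

Adiabatic: T₁V₁^(γ−1) = T₂V₂^(γ−1) ⇒ T₂ = T₁ (V₁/V₂)^(γ−1).
T₁ = 179 °C = 452.1 K.
T₂ = 452.1 × 7.84^(0.67) = 1797 K.
Q = 0, so ΔU = W_on_gas = nCᵥΔT with Cᵥ = R/(γ−1) = 12.41 J/(mol·K).
ΔU = 0.846 × 12.41 × (1797 − 452.1) = 14110 J.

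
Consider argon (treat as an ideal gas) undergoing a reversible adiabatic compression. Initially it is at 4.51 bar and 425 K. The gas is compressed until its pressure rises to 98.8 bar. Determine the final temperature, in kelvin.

Adiabatic: T₂/T₁ = (P₂/P₁)^((γ−1)/γ).
For a monatomic ideal gas γ = 5/3, so (γ−1)/γ = 2/5.
T₂ = 425 × (98.8/4.51)^(2/5) = 1461 K.

T₂ ≈ 1460 K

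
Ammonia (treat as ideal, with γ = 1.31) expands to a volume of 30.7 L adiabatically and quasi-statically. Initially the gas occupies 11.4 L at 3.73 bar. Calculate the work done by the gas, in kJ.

P₂ = P₁(V₁/V₂)^γ = 3.73×(11.4/30.7)^(1.31) = 1.019 bar.
For a reversible adiabat, W_by_gas = (P₁V₁ − P₂V₂)/(γ−1).
W_by = (373000×0.0114 − 101900×0.0307) / (0.31) = 3627 J.

W ≈ 3.63 kJ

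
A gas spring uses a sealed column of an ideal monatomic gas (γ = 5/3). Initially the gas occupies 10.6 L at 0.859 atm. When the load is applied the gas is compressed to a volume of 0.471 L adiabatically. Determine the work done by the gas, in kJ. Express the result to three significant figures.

W ≈ -9.65 kJ

P₂ = P₁(V₁/V₂)^γ = 0.859×(10.6/0.471)^(5/3) = 154.1 atm.
For a reversible adiabat, W_by_gas = (P₁V₁ − P₂V₂)/(γ−1).
W_by = (87040×0.0106 − 1.561×10^7×0.000471) / (2/3) = -9647 J.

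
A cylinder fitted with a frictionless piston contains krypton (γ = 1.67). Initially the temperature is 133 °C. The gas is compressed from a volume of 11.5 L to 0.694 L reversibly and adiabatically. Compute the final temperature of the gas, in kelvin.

Adiabatic: T₁V₁^(γ−1) = T₂V₂^(γ−1) ⇒ T₂ = T₁ (V₁/V₂)^(γ−1).
T₁ = 133 °C = 406.1 K.
T₂ = 406.1 × (11.5/0.694)^(0.67) = 2665 K.

T₂ ≈ 2660 K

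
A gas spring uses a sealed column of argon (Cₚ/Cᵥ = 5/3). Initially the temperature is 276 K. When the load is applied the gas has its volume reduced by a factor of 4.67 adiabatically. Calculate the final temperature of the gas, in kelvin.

T₂ ≈ 771 K

For a reversible adiabat TV^(γ−1) is constant, so T₂ = T₁ (V₁/V₂)^(γ−1).
T₂ = 276 × 4.67^(2/3) = 771.1 K.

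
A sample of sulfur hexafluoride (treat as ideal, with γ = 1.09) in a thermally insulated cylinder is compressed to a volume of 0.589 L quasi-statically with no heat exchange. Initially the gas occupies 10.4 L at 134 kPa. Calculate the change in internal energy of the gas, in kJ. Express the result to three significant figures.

P₂ = P₁(V₁/V₂)^γ = 134×(10.4/0.589)^(1.09) = 3064 kPa.
For a reversible adiabat, W_by_gas = (P₁V₁ − P₂V₂)/(γ−1).
W_by = (134000×0.0104 − 3.064×10^6×0.000589) / (0.09) = -4566 J.
Q = 0 ⇒ ΔU = −W_by = 4566 J.

ΔU ≈ 4.57 kJ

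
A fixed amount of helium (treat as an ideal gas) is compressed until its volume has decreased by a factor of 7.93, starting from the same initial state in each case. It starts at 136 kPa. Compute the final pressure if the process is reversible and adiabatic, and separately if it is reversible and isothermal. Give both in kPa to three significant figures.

adiabatic: 4290 kPa; isothermal: 1080 kPa

For a monatomic ideal gas γ = 5/3.
Isothermal: P₂ = P₁(V₁/V₂) = 136×7.93 = 1078 kPa.
Adiabatic: P₂ = P₁(V₁/V₂)^γ = 136×7.93^(5/3) = 4289 kPa.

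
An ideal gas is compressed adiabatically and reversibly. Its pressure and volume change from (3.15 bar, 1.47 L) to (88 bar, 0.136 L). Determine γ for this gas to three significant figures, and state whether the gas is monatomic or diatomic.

γ ≈ 1.40; diatomic

PV^γ = const ⇒ γ = ln(P₂/P₁) / ln(V₁/V₂).
γ = ln(88/3.15) / ln(1.47/0.136) = 1.399.
γ ≈ 1.40 is close to 7/5, so the gas is diatomic.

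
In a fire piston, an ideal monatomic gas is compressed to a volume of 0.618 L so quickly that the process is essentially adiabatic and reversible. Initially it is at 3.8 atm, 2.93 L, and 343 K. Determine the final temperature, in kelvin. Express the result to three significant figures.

T₂ ≈ 968 K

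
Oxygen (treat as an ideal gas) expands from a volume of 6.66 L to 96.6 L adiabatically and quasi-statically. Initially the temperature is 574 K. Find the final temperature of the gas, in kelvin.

T₂ ≈ 197 K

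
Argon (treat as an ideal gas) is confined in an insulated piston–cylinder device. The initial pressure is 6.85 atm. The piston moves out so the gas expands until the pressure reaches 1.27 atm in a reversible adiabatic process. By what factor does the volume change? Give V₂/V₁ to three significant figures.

V₂/V₁ ≈ 2.75

From PV^γ = const, V₂/V₁ = (P₁/P₂)^(1/γ).
For a monatomic ideal gas γ = 5/3.
V₂/V₁ = (6.85/1.27)^(3/5) = 2.749.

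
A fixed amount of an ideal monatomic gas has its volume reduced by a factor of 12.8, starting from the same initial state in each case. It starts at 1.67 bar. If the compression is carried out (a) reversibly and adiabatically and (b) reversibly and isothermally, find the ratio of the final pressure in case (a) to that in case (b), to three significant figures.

For a monatomic ideal gas γ = 5/3.
Isothermal: P_b = P₁(V₁/V₂) = 1.67×12.8.
Adiabatic: P_a = P₁(V₁/V₂)^γ = 1.67×12.8^(5/3).
P_a/P_b = (V₁/V₂)^(γ−1) = 12.8^(2/3) = 5.472.

P_adiabatic / P_isothermal ≈ 5.47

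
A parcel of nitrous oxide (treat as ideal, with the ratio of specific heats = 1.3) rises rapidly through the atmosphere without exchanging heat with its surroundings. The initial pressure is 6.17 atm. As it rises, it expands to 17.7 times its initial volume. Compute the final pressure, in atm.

Adiabatic: P₁V₁^γ = P₂V₂^γ ⇒ P₂ = P₁ (V₁/V₂)^γ.
P₂ = 6.17 × (1/17.7)^(1.3) = 0.1472 atm.

P₂ ≈ 0.147 atm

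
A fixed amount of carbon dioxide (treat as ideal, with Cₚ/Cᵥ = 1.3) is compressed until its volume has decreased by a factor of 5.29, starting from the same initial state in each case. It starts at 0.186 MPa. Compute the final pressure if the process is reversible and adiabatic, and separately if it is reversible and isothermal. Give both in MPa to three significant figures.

adiabatic: 1.62 MPa; isothermal: 0.984 MPa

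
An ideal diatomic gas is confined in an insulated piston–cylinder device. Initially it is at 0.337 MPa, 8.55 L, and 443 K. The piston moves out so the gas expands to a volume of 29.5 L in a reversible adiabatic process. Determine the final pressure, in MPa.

Adiabatic: P₁V₁^γ = P₂V₂^γ ⇒ P₂ = P₁ (V₁/V₂)^γ.
γ = 7/5 for a diatomic ideal gas.
P₂ = 0.337 × (8.55/29.5)^(7/5) = 0.05952 MPa.

P₂ ≈ 0.0595 MPa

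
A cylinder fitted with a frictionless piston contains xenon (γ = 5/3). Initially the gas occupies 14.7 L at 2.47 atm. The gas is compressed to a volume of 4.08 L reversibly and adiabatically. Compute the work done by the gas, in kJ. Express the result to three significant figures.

W ≈ -7.45 kJ

P₂ = P₁(V₁/V₂)^γ = 2.47×(14.7/4.08)^(5/3) = 20.92 atm.
For a reversible adiabat, W_by_gas = (P₁V₁ − P₂V₂)/(γ−1).
W_by = (250300×0.0147 − 2.119×10^6×0.00408) / (2/3) = -7451 J.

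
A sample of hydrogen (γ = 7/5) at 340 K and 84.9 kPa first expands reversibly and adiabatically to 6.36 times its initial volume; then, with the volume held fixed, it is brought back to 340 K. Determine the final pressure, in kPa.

P₃ ≈ 13.3 kPa

Adiabatic step (PV^γ = const): P₂ = 84.9×(1/6.36)^(7/5) = 6.369 kPa; T₂ = 340×(1/6.36)^(2/5) = 162.2 K.
Isochoric: P₃ = P₂(T₃/T₂) = 6.369 × (340/162.2) = 13.35 kPa.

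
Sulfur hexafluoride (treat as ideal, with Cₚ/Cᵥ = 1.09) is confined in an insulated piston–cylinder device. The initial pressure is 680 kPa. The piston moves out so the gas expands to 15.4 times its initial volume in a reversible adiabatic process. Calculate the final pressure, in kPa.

P₂ ≈ 34.5 kPa

Since PV^γ is constant along a reversible adiabat, P₂ = P₁ (V₁/V₂)^γ.
P₂ = 680 × (1/15.4)^(1.09) = 34.52 kPa.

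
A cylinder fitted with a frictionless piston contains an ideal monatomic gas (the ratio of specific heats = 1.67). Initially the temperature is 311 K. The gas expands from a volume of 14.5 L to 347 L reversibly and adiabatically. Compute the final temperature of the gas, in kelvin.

T₂ ≈ 37.1 K

Adiabatic: T₁V₁^(γ−1) = T₂V₂^(γ−1) ⇒ T₂ = T₁ (V₁/V₂)^(γ−1).
T₂ = 311 × (14.5/347)^(0.67) = 37.06 K.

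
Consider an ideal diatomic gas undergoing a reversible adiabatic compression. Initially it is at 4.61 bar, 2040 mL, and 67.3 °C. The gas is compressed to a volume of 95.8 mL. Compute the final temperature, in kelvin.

T₂ ≈ 1160 K

For a reversible adiabat TV^(γ−1) is constant, so T₂ = T₁ (V₁/V₂)^(γ−1).
γ = 7/5 for a diatomic ideal gas.
T₁ = 67.3 °C = 340.4 K.
T₂ = 340.4 × (2040/95.8)^(2/5) = 1157 K.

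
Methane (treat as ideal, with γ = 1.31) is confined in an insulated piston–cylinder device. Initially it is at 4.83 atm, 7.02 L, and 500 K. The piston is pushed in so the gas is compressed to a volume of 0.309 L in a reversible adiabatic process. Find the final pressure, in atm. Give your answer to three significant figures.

Since PV^γ is constant along a reversible adiabat, P₂ = P₁ (V₁/V₂)^γ.
P₂ = 4.83 × (7.02/0.309)^(1.31) = 288.9 atm.

P₂ ≈ 289 atm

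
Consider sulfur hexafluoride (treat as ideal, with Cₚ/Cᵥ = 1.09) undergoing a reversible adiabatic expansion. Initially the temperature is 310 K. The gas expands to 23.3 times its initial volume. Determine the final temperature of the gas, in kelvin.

T₂ ≈ 234 K

Adiabatic: T₁V₁^(γ−1) = T₂V₂^(γ−1) ⇒ T₂ = T₁ (V₁/V₂)^(γ−1).
T₂ = 310 × (1/23.3)^(0.09) = 233.5 K.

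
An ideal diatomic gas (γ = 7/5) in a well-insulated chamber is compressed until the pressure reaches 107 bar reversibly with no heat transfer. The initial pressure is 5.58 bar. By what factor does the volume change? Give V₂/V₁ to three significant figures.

From PV^γ = const, V₂/V₁ = (P₁/P₂)^(1/γ).
V₂/V₁ = (5.58/107)^(5/7) = 0.1213.

V₂/V₁ ≈ 0.121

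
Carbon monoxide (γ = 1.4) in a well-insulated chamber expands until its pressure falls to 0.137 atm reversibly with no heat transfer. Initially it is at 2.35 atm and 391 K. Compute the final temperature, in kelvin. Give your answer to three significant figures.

T₂ ≈ 174 K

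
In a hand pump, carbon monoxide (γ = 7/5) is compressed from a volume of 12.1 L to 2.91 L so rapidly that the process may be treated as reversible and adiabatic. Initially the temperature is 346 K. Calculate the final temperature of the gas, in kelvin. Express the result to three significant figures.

T₂ ≈ 612 K

Adiabatic: T₁V₁^(γ−1) = T₂V₂^(γ−1) ⇒ T₂ = T₁ (V₁/V₂)^(γ−1).
T₂ = 346 × (12.1/2.91)^(2/5) = 611.8 K.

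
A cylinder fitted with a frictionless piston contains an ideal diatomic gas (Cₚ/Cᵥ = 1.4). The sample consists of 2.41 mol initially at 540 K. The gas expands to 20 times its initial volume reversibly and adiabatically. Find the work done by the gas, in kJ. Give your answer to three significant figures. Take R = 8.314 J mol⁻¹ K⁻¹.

For a reversible adiabat TV^(γ−1) is constant, so T₂ = T₁ (V₁/V₂)^(γ−1).
T₂ = 540 × (1/20)^(0.4) = 162.9 K.
Q = 0, so ΔU = W_on_gas = nCᵥΔT with Cᵥ = R/(γ−1) = 20.79 J/(mol·K).
ΔU = 2.41 × 20.79 × (162.9 − 540) = -18890 J.
Work done by the gas = −ΔU = 18890 J.

W ≈ 18.9 kJ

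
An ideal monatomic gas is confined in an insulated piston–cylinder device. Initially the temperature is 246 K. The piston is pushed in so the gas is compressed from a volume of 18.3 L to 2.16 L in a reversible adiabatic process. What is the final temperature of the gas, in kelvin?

T₂ ≈ 1020 K

For a reversible adiabat TV^(γ−1) is constant, so T₂ = T₁ (V₁/V₂)^(γ−1).
For a monatomic ideal gas γ = 5/3, so γ−1 = 2/3.
T₂ = 246 × (18.3/2.16)^(2/3) = 1022 K.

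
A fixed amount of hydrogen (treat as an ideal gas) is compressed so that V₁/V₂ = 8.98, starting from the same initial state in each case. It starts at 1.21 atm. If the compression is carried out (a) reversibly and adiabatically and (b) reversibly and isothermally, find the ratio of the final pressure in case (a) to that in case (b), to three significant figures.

P_adiabatic / P_isothermal ≈ 2.41

For a diatomic ideal gas γ = 7/5.
Isothermal: P_b = P₁(V₁/V₂) = 1.21×8.98.
Adiabatic: P_a = P₁(V₁/V₂)^γ = 1.21×8.98^(7/5).
P_a/P_b = (V₁/V₂)^(γ−1) = 8.98^(2/5) = 2.406.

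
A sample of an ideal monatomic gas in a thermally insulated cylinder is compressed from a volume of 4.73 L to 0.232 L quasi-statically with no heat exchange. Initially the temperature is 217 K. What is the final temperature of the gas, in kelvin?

Adiabatic: T₁V₁^(γ−1) = T₂V₂^(γ−1) ⇒ T₂ = T₁ (V₁/V₂)^(γ−1).
For a monatomic ideal gas γ = 5/3, so γ−1 = 2/3.
T₂ = 217 × (4.73/0.232)^(2/3) = 1619 K.

T₂ ≈ 1620 K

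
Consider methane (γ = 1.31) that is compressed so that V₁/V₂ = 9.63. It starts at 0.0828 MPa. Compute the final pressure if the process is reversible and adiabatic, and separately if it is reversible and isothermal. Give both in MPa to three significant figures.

adiabatic: 1.61 MPa; isothermal: 0.797 MPa

Isothermal: P₂ = P₁(V₁/V₂) = 0.0828×9.63 = 0.7974 MPa.
Adiabatic: P₂ = P₁(V₁/V₂)^γ = 0.0828×9.63^(1.31) = 1.609 MPa.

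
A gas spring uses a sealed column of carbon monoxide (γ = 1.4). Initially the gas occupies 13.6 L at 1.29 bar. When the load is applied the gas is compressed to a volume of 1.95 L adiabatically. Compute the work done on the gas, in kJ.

P₂ = P₁(V₁/V₂)^γ = 1.29×(13.6/1.95)^(1.4) = 19.57 bar.
For a reversible adiabat, W_by_gas = (P₁V₁ − P₂V₂)/(γ−1).
W_by = (129000×0.0136 − 1.957×10^6×0.00195) / (0.4) = -5152 J.
W_on_gas = −W_by = 5152 J.

W ≈ 5.15 kJ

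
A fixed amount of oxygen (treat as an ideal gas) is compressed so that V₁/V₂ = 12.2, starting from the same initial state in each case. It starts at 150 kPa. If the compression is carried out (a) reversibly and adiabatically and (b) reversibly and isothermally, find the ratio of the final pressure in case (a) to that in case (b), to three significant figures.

P_adiabatic / P_isothermal ≈ 2.72

For a diatomic ideal gas γ = 7/5.
Isothermal: P_b = P₁(V₁/V₂) = 150×12.2.
Adiabatic: P_a = P₁(V₁/V₂)^γ = 150×12.2^(7/5).
P_a/P_b = (V₁/V₂)^(γ−1) = 12.2^(2/5) = 2.72.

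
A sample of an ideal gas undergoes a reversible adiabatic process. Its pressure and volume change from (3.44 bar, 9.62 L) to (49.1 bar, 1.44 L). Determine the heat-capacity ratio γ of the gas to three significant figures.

PV^γ = const ⇒ γ = ln(P₂/P₁) / ln(V₁/V₂).
γ = ln(49.1/3.44) / ln(9.62/1.44) = 1.4.

γ ≈ 1.40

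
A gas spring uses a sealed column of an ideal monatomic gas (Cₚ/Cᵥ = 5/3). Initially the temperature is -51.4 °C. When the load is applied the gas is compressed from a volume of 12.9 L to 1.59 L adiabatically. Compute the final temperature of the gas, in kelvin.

Adiabatic: T₁V₁^(γ−1) = T₂V₂^(γ−1) ⇒ T₂ = T₁ (V₁/V₂)^(γ−1).
T₁ = -51.4 °C = 221.7 K.
T₂ = 221.7 × (12.9/1.59)^(2/3) = 895.3 K.

T₂ ≈ 895 K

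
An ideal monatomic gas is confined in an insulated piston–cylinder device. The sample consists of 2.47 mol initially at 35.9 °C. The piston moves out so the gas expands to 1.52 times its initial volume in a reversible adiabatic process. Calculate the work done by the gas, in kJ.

Adiabatic: T₁V₁^(γ−1) = T₂V₂^(γ−1) ⇒ T₂ = T₁ (V₁/V₂)^(γ−1).
γ = 5/3 for a monatomic ideal gas, so γ−1 = 2/3.
T₁ = 35.9 °C = 309 K.
T₂ = 309 × (1/1.52)^(2/3) = 233.8 K.
Q = 0, so ΔU = W_on_gas = nCᵥΔT with Cᵥ = R/(γ−1) = 12.47 J/(mol·K).
ΔU = 2.47 × 12.47 × (233.8 − 309) = -2319 J.
Work done by the gas = −ΔU = 2319 J.

W ≈ 2.32 kJ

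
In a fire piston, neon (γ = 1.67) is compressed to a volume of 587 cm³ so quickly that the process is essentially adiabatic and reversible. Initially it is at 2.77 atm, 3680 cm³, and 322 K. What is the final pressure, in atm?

Adiabatic: P₁V₁^γ = P₂V₂^γ ⇒ P₂ = P₁ (V₁/V₂)^γ.
P₂ = 2.77 × (3680/587)^(1.67) = 59.4 atm.

P₂ ≈ 59.4 atm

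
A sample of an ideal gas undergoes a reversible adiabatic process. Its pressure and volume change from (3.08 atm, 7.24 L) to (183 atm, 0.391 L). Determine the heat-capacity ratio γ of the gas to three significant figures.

PV^γ = const ⇒ γ = ln(P₂/P₁) / ln(V₁/V₂).
γ = ln(183/3.08) / ln(7.24/0.391) = 1.399.

γ ≈ 1.40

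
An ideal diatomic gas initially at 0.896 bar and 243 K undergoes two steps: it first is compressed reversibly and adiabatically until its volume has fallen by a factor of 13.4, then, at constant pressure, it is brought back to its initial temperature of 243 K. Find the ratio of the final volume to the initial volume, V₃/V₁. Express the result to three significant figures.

V₃/V₁ ≈ 0.0264

For a diatomic ideal gas γ = 7/5.
Adiabatic step: V₂/V₁ = 0.07463; T₂ = T₁·13.4^(2/5) = 686.2 K.
Isobaric step: V₃/V₂ = T₃/T₂ = 243/686.2.
V₃/V₁ = (V₂/V₁)(V₃/V₂) = 0.07463 × (243/686.2) = 0.02643.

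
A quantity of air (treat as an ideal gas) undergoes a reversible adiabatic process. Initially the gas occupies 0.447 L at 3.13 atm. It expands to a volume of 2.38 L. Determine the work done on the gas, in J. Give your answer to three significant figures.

γ = 7/5 for a diatomic ideal gas.
P₂ = P₁(V₁/V₂)^γ = 3.13×(0.447/2.38)^(7/5) = 0.3011 atm.
For a reversible adiabat, W_by_gas = (P₁V₁ − P₂V₂)/(γ−1).
W_by = (317100×0.000447 − 30510×0.00238) / (2/5) = 172.9 J.
W_on_gas = −W_by = -172.9 J.

W ≈ -173 J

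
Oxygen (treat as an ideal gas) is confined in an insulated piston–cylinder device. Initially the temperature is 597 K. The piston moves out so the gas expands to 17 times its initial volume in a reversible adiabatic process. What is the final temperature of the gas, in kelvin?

Adiabatic: T₁V₁^(γ−1) = T₂V₂^(γ−1) ⇒ T₂ = T₁ (V₁/V₂)^(γ−1).
For a diatomic ideal gas γ = 7/5, so γ−1 = 2/5.
T₂ = 597 × (1/17)^(2/5) = 192.2 K.

T₂ ≈ 192 K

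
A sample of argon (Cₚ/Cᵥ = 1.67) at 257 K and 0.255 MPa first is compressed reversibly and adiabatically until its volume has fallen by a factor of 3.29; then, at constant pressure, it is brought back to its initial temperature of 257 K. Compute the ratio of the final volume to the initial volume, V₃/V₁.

V₃/V₁ ≈ 0.137

Adiabatic step: V₂/V₁ = 0.304; T₂ = T₁·3.29^(0.67) = 570.8 K.
Isobaric step: V₃/V₂ = T₃/T₂ = 257/570.8.
V₃/V₁ = (V₂/V₁)(V₃/V₂) = 0.304 × (257/570.8) = 0.1369.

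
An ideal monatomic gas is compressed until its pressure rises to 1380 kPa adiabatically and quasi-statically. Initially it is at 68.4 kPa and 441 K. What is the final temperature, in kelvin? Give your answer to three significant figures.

T₂ ≈ 1470 K

Along an adiabat T P^((1−γ)/γ) is constant, so T₂ = T₁ (P₂/P₁)^((γ−1)/γ).
For a monatomic ideal gas γ = 5/3, so (γ−1)/γ = 2/5.
T₂ = 441 × (1380/68.4)^(2/5) = 1467 K.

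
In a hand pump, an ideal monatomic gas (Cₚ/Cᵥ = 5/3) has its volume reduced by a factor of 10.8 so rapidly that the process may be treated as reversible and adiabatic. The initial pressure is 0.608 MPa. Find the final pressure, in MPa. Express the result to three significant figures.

P₂ ≈ 32.1 MPa

Adiabatic: P₁V₁^γ = P₂V₂^γ ⇒ P₂ = P₁ (V₁/V₂)^γ.
P₂ = 0.608 × 10.8^(5/3) = 32.08 MPa.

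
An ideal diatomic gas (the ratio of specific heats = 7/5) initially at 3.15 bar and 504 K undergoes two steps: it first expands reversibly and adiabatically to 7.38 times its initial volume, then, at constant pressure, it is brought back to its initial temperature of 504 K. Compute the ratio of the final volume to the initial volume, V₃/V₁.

Adiabatic step: V₂/V₁ = 7.38; T₂ = T₁·(1/7.38)^(2/5) = 226.6 K.
Isobaric step: V₃/V₂ = T₃/T₂ = 504/226.6.
V₃/V₁ = (V₂/V₁)(V₃/V₂) = 7.38 × (504/226.6) = 16.42.

V₃/V₁ ≈ 16.4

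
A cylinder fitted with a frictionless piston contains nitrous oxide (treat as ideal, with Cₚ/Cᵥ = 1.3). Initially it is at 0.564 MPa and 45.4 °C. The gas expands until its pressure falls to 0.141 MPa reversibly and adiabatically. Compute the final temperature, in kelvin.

Along an adiabat T P^((1−γ)/γ) is constant, so T₂ = T₁ (P₂/P₁)^((γ−1)/γ).
T₁ = 45.4 °C = 318.5 K.
T₂ = 318.5 × (0.141/0.564)^(0.231) = 231.3 K.

T₂ ≈ 231 K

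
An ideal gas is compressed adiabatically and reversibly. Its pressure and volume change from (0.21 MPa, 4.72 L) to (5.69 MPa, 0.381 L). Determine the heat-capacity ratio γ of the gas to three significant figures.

γ ≈ 1.31

PV^γ = const ⇒ γ = ln(P₂/P₁) / ln(V₁/V₂).
γ = ln(5.69/0.21) / ln(4.72/0.381) = 1.311.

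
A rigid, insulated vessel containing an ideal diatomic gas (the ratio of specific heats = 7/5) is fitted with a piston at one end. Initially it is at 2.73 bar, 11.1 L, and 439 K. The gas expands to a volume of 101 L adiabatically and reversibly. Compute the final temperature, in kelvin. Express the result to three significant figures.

For a reversible adiabat TV^(γ−1) is constant, so T₂ = T₁ (V₁/V₂)^(γ−1).
T₂ = 439 × (11.1/101)^(2/5) = 181.5 K.

T₂ ≈ 181 K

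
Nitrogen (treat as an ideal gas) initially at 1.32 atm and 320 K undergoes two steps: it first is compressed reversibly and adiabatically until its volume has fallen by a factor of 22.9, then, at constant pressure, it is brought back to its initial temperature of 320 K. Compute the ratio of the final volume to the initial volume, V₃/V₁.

V₃/V₁ ≈ 0.0125

For a diatomic ideal gas γ = 7/5.
Adiabatic step: V₂/V₁ = 0.04367; T₂ = T₁·22.9^(2/5) = 1120 K.
Isobaric step: V₃/V₂ = T₃/T₂ = 320/1120.
V₃/V₁ = (V₂/V₁)(V₃/V₂) = 0.04367 × (320/1120) = 0.01248.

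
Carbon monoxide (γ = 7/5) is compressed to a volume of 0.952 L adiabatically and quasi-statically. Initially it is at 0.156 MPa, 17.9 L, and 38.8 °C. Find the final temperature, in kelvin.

T₂ ≈ 1010 K

For a reversible adiabat TV^(γ−1) is constant, so T₂ = T₁ (V₁/V₂)^(γ−1).
T₁ = 38.8 °C = 311.9 K.
T₂ = 311.9 × (17.9/0.952)^(2/5) = 1009 K.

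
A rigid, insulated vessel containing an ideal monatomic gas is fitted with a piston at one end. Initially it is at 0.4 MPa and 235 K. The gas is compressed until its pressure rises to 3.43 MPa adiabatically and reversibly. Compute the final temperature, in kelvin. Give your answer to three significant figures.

T₂ ≈ 555 K

Adiabatic: T₂/T₁ = (P₂/P₁)^((γ−1)/γ).
For a monatomic ideal gas γ = 5/3, so (γ−1)/γ = 2/5.
T₂ = 235 × (3.43/0.4)^(2/5) = 555.1 K.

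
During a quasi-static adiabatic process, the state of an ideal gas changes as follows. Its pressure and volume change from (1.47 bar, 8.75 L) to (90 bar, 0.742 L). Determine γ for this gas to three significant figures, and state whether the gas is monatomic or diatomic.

PV^γ = const ⇒ γ = ln(P₂/P₁) / ln(V₁/V₂).
γ = ln(90/1.47) / ln(8.75/0.742) = 1.668.
γ ≈ 1.67 is close to 5/3, so the gas is monatomic.

γ ≈ 1.67; monatomic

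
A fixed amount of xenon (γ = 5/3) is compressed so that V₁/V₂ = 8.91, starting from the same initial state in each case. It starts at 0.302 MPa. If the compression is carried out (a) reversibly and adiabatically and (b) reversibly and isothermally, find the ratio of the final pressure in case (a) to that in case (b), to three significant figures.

P_adiabatic / P_isothermal ≈ 4.30

Isothermal: P_b = P₁(V₁/V₂) = 0.302×8.91.
Adiabatic: P_a = P₁(V₁/V₂)^γ = 0.302×8.91^(5/3).
P_a/P_b = (V₁/V₂)^(γ−1) = 8.91^(2/3) = 4.298.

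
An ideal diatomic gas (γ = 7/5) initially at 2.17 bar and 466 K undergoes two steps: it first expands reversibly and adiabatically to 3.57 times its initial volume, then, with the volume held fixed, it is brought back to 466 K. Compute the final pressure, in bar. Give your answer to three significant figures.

Adiabatic step (PV^γ = const): P₂ = 2.17×(1/3.57)^(7/5) = 0.3654 bar; T₂ = 466×(1/3.57)^(2/5) = 280.1 K.
Isochoric: P₃ = P₂(T₃/T₂) = 0.3654 × (466/280.1) = 0.6078 bar.

P₃ ≈ 0.608 bar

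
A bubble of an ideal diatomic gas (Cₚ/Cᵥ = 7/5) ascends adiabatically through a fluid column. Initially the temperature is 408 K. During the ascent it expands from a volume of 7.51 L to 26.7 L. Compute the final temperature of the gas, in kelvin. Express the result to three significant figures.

T₂ ≈ 246 K

For a reversible adiabat TV^(γ−1) is constant, so T₂ = T₁ (V₁/V₂)^(γ−1).
T₂ = 408 × (7.51/26.7)^(2/5) = 245.6 K.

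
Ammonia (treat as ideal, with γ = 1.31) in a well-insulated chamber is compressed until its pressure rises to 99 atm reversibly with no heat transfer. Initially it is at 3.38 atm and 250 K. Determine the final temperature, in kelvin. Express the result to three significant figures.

T₂ ≈ 556 K

Adiabatic: T₂/T₁ = (P₂/P₁)^((γ−1)/γ).
T₂ = 250 × (99/3.38)^(0.237) = 555.9 K.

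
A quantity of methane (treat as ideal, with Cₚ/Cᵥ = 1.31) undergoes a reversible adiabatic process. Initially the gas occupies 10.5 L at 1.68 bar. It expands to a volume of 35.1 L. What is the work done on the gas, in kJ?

P₂ = P₁(V₁/V₂)^γ = 1.68×(10.5/35.1)^(1.31) = 0.3457 bar.
For a reversible adiabat, W_by_gas = (P₁V₁ − P₂V₂)/(γ−1).
W_by = (168000×0.0105 − 34570×0.0351) / (0.31) = 1776 J.
W_on_gas = −W_by = -1776 J.

W ≈ -1.78 kJ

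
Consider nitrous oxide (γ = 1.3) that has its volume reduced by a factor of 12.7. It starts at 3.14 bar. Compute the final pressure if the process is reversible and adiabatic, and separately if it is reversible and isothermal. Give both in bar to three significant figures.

Isothermal: P₂ = P₁(V₁/V₂) = 3.14×12.7 = 39.88 bar.
Adiabatic: P₂ = P₁(V₁/V₂)^γ = 3.14×12.7^(1.3) = 85.48 bar.

adiabatic: 85.5 bar; isothermal: 39.9 bar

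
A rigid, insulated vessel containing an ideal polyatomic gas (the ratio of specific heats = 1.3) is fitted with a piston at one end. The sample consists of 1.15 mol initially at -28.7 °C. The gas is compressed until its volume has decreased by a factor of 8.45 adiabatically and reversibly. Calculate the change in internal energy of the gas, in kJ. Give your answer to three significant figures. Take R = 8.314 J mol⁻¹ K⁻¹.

ΔU ≈ 6.99 kJ

For a reversible adiabat TV^(γ−1) is constant, so T₂ = T₁ (V₁/V₂)^(γ−1).
T₁ = -28.7 °C = 244.4 K.
T₂ = 244.4 × 8.45^(0.3) = 463.7 K.
Q = 0, so ΔU = W_on_gas = nCᵥΔT with Cᵥ = R/(γ−1) = 27.71 J/(mol·K).
ΔU = 1.15 × 27.71 × (463.7 − 244.4) = 6988 J.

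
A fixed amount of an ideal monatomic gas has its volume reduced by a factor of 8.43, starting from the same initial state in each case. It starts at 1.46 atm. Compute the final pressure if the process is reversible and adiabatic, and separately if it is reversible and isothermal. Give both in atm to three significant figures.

adiabatic: 51.0 atm; isothermal: 12.3 atm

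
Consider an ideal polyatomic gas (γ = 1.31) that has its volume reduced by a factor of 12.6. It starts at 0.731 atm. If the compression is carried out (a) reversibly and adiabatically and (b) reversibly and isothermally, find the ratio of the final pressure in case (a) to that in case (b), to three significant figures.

Isothermal: P_b = P₁(V₁/V₂) = 0.731×12.6.
Adiabatic: P_a = P₁(V₁/V₂)^γ = 0.731×12.6^(1.31).
P_a/P_b = (V₁/V₂)^(γ−1) = 12.6^(0.31) = 2.193.

P_adiabatic / P_isothermal ≈ 2.19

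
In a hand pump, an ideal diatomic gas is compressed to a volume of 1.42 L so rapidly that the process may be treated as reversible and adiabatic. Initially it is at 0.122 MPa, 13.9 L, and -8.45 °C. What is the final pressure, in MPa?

P₂ ≈ 2.97 MPa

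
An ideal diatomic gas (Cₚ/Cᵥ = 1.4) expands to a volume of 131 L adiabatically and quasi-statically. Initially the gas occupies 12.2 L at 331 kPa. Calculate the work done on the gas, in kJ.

P₂ = P₁(V₁/V₂)^γ = 331×(12.2/131)^(1.4) = 11.93 kPa.
For a reversible adiabat, W_by_gas = (P₁V₁ − P₂V₂)/(γ−1).
W_by = (331000×0.0122 − 11930×0.131) / (0.4) = 6189 J.
W_on_gas = −W_by = -6189 J.

W ≈ -6.19 kJ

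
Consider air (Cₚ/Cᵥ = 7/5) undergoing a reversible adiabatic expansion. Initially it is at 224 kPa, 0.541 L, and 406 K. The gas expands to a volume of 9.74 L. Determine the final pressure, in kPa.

Since PV^γ is constant along a reversible adiabat, P₂ = P₁ (V₁/V₂)^γ.
P₂ = 224 × (0.541/9.74)^(7/5) = 3.915 kPa.

P₂ ≈ 3.92 kPa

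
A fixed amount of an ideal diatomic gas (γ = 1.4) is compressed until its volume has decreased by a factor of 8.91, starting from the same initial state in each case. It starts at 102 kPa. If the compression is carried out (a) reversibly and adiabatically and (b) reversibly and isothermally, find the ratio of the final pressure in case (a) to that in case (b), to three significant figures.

Isothermal: P_b = P₁(V₁/V₂) = 102×8.91.
Adiabatic: P_a = P₁(V₁/V₂)^γ = 102×8.91^(1.4).
P_a/P_b = (V₁/V₂)^(γ−1) = 8.91^(0.4) = 2.399.

P_adiabatic / P_isothermal ≈ 2.40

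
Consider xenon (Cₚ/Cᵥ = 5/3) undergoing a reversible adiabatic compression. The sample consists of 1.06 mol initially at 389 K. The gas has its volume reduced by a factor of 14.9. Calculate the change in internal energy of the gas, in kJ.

ΔU ≈ 26.0 kJ

For a reversible adiabat TV^(γ−1) is constant, so T₂ = T₁ (V₁/V₂)^(γ−1).
T₂ = 389 × 14.9^(2/3) = 2355 K.
Q = 0, so ΔU = W_on_gas = nCᵥΔT with Cᵥ = R/(γ−1) = 12.47 J/(mol·K).
ΔU = 1.06 × 12.47 × (2355 − 389) = 26000 J.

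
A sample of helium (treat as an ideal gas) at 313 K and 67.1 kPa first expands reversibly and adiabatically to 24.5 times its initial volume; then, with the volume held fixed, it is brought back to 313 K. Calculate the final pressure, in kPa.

For a monatomic ideal gas γ = 5/3.
Adiabatic step (PV^γ = const): P₂ = 67.1×(1/24.5)^(5/3) = 0.3247 kPa; T₂ = 313×(1/24.5)^(2/3) = 37.11 K.
Isochoric: P₃ = P₂(T₃/T₂) = 0.3247 × (313/37.11) = 2.739 kPa.

P₃ ≈ 2.74 kPa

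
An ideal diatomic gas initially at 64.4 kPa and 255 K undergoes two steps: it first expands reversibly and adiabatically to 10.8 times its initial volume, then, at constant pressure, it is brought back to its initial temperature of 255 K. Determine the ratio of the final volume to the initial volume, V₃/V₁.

For a diatomic ideal gas γ = 7/5.
Adiabatic step: V₂/V₁ = 10.8; T₂ = T₁·(1/10.8)^(2/5) = 98.44 K.
Isobaric step: V₃/V₂ = T₃/T₂ = 255/98.44.
V₃/V₁ = (V₂/V₁)(V₃/V₂) = 10.8 × (255/98.44) = 27.98.

V₃/V₁ ≈ 28.0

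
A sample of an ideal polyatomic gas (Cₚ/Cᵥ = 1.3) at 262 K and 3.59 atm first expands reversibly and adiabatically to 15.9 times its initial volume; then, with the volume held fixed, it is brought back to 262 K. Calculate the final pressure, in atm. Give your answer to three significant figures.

P₃ ≈ 0.226 atm

Adiabatic step (PV^γ = const): P₂ = 3.59×(1/15.9)^(1.3) = 0.09846 atm; T₂ = 262×(1/15.9)^(0.3) = 114.3 K.
Isochoric: P₃ = P₂(T₃/T₂) = 0.09846 × (262/114.3) = 0.2258 atm.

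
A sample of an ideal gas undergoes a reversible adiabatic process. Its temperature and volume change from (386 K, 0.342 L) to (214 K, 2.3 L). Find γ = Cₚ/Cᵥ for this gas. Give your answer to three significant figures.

γ ≈ 1.31

TV^(γ−1) = const ⇒ γ − 1 = ln(T₂/T₁) / ln(V₁/V₂).
γ = 1 + ln(214/386) / ln(0.342/2.3) = 1.309.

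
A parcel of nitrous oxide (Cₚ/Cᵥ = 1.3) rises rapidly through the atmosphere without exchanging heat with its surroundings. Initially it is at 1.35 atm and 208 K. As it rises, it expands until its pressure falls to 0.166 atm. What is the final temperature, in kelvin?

T₂ ≈ 128 K

Adiabatic: T₂/T₁ = (P₂/P₁)^((γ−1)/γ).
T₂ = 208 × (0.166/1.35)^(0.231) = 128.2 K.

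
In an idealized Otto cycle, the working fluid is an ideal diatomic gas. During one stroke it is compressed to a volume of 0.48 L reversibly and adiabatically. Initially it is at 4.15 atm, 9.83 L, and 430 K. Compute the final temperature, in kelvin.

T₂ ≈ 1440 K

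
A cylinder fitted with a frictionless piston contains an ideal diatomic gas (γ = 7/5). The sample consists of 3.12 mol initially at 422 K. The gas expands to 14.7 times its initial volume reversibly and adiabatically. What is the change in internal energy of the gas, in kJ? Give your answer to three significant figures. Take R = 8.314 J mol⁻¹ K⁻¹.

ΔU ≈ -18.0 kJ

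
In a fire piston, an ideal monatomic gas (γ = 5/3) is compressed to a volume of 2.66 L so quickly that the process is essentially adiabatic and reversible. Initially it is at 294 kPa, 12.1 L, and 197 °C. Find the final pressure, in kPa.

Since PV^γ is constant along a reversible adiabat, P₂ = P₁ (V₁/V₂)^γ.
P₂ = 294 × (12.1/2.66)^(5/3) = 3672 kPa.

P₂ ≈ 3670 kPa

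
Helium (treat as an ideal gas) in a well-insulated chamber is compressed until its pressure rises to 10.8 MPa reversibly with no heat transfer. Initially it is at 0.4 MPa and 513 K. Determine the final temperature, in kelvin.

Adiabatic: T₂/T₁ = (P₂/P₁)^((γ−1)/γ).
For a monatomic ideal gas γ = 5/3, so (γ−1)/γ = 2/5.
T₂ = 513 × (10.8/0.4)^(2/5) = 1917 K.

T₂ ≈ 1920 K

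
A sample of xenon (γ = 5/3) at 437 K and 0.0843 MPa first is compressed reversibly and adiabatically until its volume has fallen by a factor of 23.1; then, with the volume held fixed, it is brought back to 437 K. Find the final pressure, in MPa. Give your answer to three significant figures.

P₃ ≈ 1.95 MPa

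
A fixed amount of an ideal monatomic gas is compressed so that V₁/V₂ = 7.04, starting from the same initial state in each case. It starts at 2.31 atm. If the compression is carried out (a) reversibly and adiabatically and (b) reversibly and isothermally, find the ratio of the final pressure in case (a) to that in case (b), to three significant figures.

P_adiabatic / P_isothermal ≈ 3.67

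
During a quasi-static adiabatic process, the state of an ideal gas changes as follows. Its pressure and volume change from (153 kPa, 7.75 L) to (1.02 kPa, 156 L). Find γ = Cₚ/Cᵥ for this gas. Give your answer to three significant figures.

γ ≈ 1.67

PV^γ = const ⇒ γ = ln(P₂/P₁) / ln(V₁/V₂).
γ = ln(1.02/153) / ln(7.75/156) = 1.669.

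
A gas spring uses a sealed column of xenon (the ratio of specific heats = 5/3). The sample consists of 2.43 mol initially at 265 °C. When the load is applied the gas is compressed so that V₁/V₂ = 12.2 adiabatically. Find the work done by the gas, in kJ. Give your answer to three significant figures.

Adiabatic: T₁V₁^(γ−1) = T₂V₂^(γ−1) ⇒ T₂ = T₁ (V₁/V₂)^(γ−1).
T₁ = 265 °C = 538.1 K.
T₂ = 538.1 × 12.2^(2/3) = 2852 K.
Q = 0, so ΔU = W_on_gas = nCᵥΔT with Cᵥ = R/(γ−1) = 12.47 J/(mol·K).
ΔU = 2.43 × 12.47 × (2852 − 538.1) = 70120 J.
Work done by the gas = −ΔU = -70120 J.

W ≈ -70.1 kJ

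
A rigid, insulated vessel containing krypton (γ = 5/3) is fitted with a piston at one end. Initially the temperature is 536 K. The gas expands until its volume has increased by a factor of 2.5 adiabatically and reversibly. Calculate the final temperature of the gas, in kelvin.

T₂ ≈ 291 K

Adiabatic: T₁V₁^(γ−1) = T₂V₂^(γ−1) ⇒ T₂ = T₁ (V₁/V₂)^(γ−1).
T₂ = 536 × (1/2.5)^(2/3) = 291 K.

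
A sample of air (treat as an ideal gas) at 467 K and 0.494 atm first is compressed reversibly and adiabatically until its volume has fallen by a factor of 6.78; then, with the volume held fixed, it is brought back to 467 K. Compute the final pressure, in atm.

For a diatomic ideal gas γ = 7/5.
Adiabatic step (PV^γ = const): P₂ = 0.494×6.78^(7/5) = 7.202 atm; T₂ = 467×6.78^(2/5) = 1004 K.
Isochoric: P₃ = P₂(T₃/T₂) = 7.202 × (467/1004) = 3.349 atm.

P₃ ≈ 3.35 atm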